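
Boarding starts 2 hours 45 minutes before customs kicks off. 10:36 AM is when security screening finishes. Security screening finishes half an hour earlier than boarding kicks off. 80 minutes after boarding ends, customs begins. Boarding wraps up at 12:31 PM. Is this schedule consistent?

Customs starts at 12:31 PM + 80 min = 1:51 PM.
Boarding starts at 1:51 PM − 165 min = 11:06 AM.
Security screening ends at 11:06 AM − 30 min = 10:36 AM.
That matches the stated 10:36 AM, so the schedule is consistent.

Yes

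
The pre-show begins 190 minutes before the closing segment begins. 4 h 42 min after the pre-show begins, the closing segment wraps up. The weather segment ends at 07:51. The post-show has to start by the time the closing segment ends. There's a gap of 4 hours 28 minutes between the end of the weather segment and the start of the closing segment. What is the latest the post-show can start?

13:51

The closing segment starts at 07:51 + 268 min = 12:19.
The pre-show starts at 12:19 − 190 min = 09:09.
The closing segment ends at 09:09 + 282 min = 13:51.
The post-show is bounded by the closing segment, so the latest it can start is 13:51.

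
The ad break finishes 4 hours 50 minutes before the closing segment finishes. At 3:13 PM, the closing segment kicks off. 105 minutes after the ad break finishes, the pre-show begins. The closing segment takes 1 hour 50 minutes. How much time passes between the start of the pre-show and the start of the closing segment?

The closing segment ends at 3:13 PM + 110 min = 5:03 PM.
The ad break ends at 5:03 PM − 290 min = 12:13 PM.
The pre-show starts at 12:13 PM + 105 min = 1:58 PM.
From 1:58 PM to 3:13 PM is 1 h 15 min.

1 h 15 min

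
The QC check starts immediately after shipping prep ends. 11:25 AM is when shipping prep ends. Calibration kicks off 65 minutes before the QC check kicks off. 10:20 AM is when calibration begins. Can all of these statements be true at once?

The QC check starts at 11:25 AM.
Calibration starts at 11:25 AM − 65 min = 10:20 AM.
That matches the stated 10:20 AM, so the schedule is consistent.

Yes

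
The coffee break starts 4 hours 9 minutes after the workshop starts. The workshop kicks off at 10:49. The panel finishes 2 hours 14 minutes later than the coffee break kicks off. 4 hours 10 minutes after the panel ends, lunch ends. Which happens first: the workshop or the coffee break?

The coffee break starts at 10:49 + 249 min = 14:58.
The workshop starts at 10:49 and the coffee break starts at 14:58, so the workshop is first.

the workshop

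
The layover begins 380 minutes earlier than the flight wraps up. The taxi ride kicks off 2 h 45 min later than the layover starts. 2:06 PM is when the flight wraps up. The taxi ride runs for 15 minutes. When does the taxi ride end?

The layover starts at 2:06 PM − 380 min = 7:46 AM.
The taxi ride starts at 7:46 AM + 165 min = 10:31 AM.
The taxi ride ends at 10:31 AM + 15 min = 10:46 AM.

10:46 AM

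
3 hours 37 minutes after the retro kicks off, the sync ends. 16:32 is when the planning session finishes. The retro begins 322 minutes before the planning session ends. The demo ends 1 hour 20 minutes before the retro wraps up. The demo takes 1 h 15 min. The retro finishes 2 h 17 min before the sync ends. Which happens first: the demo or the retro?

The retro starts at 16:32 − 322 min = 11:10.
The sync ends at 11:10 + 217 min = 14:47.
The retro ends at 14:47 − 137 min = 12:30.
The demo ends at 12:30 − 80 min = 11:10.
The demo starts at 11:10 − 75 min = 09:55.
The demo starts at 09:55 and the retro starts at 11:10, so the demo is first.

the demo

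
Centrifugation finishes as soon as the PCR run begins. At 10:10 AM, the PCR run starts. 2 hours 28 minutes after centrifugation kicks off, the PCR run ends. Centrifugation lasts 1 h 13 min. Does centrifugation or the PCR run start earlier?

Centrifugation ends at 10:10 AM.
Centrifugation starts at 10:10 AM − 73 min = 8:57 AM.
Centrifugation starts at 8:57 AM and the PCR run starts at 10:10 AM, so centrifugation is first.

centrifugation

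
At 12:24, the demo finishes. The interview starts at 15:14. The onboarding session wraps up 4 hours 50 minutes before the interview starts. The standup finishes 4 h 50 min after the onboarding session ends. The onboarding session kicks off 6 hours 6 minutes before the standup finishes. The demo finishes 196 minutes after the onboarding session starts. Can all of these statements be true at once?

The onboarding session ends at 15:14 − 290 min = 10:24.
The standup ends at 10:24 + 290 min = 15:14.
The onboarding session starts at 15:14 − 366 min = 09:08.
The demo ends at 09:08 + 196 min = 12:24.
That matches the stated 12:24, so the schedule is consistent.

Yes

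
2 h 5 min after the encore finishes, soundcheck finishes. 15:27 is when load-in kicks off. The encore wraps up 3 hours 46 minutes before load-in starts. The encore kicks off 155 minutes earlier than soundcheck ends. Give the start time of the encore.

11:11

The encore ends at 15:27 − 226 min = 11:41.
Soundcheck ends at 11:41 + 125 min = 13:46.
The encore starts at 13:46 − 155 min = 11:11.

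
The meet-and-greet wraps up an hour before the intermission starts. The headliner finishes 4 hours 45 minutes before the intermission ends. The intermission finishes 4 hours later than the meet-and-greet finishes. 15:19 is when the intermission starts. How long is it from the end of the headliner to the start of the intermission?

The meet-and-greet ends at 15:19 − 60 min = 14:19.
The intermission ends at 14:19 + 240 min = 18:19.
The headliner ends at 18:19 − 285 min = 13:34.
From 13:34 to 15:19 is 1 h 45 min.

1 h 45 min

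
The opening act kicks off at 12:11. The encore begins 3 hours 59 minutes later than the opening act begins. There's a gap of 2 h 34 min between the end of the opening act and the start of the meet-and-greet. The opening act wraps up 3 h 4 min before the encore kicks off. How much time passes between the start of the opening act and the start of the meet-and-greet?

The encore starts at 12:11 + 239 min = 16:10.
The opening act ends at 16:10 − 184 min = 13:06.
The meet-and-greet starts at 13:06 + 154 min = 15:40.
From 12:11 to 15:40 is 3 h 29 min.

3 h 29 min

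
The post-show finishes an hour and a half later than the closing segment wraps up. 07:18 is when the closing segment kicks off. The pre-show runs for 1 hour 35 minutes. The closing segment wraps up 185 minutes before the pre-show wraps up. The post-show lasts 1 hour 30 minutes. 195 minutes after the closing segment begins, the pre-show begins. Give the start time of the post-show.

09:03

The pre-show starts at 07:18 + 195 min = 10:33.
The pre-show ends at 10:33 + 95 min = 12:08.
The closing segment ends at 12:08 − 185 min = 09:03.
The post-show ends at 09:03 + 90 min = 10:33.
The post-show starts at 10:33 − 90 min = 09:03.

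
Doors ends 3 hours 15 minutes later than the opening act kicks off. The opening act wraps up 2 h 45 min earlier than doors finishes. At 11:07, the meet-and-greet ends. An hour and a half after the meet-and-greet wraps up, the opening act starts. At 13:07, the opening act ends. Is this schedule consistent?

Yes

The opening act starts at 11:07 + 90 min = 12:37.
Doors ends at 12:37 + 195 min = 15:52.
The opening act ends at 15:52 − 165 min = 13:07.
That matches the stated 13:07, so the schedule is consistent.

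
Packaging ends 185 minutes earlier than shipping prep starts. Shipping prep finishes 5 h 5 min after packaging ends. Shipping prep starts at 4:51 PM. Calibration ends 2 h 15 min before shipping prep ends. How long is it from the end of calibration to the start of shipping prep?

Packaging ends at 4:51 PM − 185 min = 1:46 PM.
Shipping prep ends at 1:46 PM + 305 min = 6:51 PM.
Calibration ends at 6:51 PM − 135 min = 4:36 PM.
From 4:36 PM to 4:51 PM is 15 minutes.

15 minutes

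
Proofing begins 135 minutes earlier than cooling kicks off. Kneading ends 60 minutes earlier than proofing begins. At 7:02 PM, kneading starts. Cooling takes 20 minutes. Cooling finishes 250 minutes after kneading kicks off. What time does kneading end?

7:37 PM

Cooling ends at 7:02 PM + 250 min = 11:12 PM.
Cooling starts at 11:12 PM − 20 min = 10:52 PM.
Proofing starts at 10:52 PM − 135 min = 8:37 PM.
Kneading ends at 8:37 PM − 60 min = 7:37 PM.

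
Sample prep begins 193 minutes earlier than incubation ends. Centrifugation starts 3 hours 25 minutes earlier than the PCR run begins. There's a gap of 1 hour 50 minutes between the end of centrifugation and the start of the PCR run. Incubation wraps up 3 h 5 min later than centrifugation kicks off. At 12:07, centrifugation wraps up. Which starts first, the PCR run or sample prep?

The PCR run starts at 12:07 + 110 min = 13:57.
Centrifugation starts at 13:57 − 205 min = 10:32.
Incubation ends at 10:32 + 185 min = 13:37.
Sample prep starts at 13:37 − 193 min = 10:24.
The PCR run starts at 13:57 and sample prep starts at 10:24, so sample prep is first.

sample prep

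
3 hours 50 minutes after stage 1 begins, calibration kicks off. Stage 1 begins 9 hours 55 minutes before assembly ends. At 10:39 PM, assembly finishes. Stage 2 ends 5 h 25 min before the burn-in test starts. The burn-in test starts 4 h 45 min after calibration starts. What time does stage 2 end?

Stage 1 starts at 10:39 PM − 595 min = 12:44 PM.
Calibration starts at 12:44 PM + 230 min = 4:34 PM.
The burn-in test starts at 4:34 PM + 285 min = 9:19 PM.
Stage 2 ends at 9:19 PM − 325 min = 3:54 PM.

3:54 PM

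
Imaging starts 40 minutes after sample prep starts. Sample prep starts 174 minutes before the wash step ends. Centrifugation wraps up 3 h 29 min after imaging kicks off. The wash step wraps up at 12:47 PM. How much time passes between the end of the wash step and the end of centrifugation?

1 h 15 min

Sample prep starts at 12:47 PM − 174 min = 9:53 AM.
Imaging starts at 9:53 AM + 40 min = 10:33 AM.
Centrifugation ends at 10:33 AM + 209 min = 2:02 PM.
From 12:47 PM to 2:02 PM is 1 h 15 min.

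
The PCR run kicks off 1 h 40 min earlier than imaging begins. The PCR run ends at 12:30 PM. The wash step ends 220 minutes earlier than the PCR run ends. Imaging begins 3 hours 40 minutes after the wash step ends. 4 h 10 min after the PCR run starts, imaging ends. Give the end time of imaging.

The wash step ends at 12:30 PM − 220 min = 8:50 AM.
Imaging starts at 8:50 AM + 220 min = 12:30 PM.
The PCR run starts at 12:30 PM − 100 min = 10:50 AM.
Imaging ends at 10:50 AM + 250 min = 3:00 PM.

3:00 PM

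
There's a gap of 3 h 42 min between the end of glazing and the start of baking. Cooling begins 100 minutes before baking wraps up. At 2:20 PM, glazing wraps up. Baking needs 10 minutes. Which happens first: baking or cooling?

Baking starts at 2:20 PM + 222 min = 6:02 PM.
Baking ends at 6:02 PM + 10 min = 6:12 PM.
Cooling starts at 6:12 PM − 100 min = 4:32 PM.
Baking starts at 6:02 PM and cooling starts at 4:32 PM, so cooling is first.

cooling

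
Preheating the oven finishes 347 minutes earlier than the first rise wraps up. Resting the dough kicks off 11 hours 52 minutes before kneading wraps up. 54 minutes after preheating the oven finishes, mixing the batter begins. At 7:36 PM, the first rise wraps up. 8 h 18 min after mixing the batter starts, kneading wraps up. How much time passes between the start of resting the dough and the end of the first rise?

8 h 27 min

Preheating the oven ends at 7:36 PM − 347 min = 1:49 PM.
Mixing the batter starts at 1:49 PM + 54 min = 2:43 PM.
Kneading ends at 2:43 PM + 498 min = 11:01 PM.
Resting the dough starts at 11:01 PM − 712 min = 11:09 AM.
From 11:09 AM to 7:36 PM is 8 h 27 min.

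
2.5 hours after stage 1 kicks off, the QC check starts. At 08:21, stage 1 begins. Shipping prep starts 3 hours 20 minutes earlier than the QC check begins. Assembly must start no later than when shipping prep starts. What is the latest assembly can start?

07:31

The QC check starts at 08:21 + 150 min = 10:51.
Shipping prep starts at 10:51 − 200 min = 07:31.
Assembly is bounded by shipping prep, so the latest it can start is 07:31.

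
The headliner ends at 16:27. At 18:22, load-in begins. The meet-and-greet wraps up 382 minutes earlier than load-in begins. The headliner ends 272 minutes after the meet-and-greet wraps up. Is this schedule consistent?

The meet-and-greet ends at 18:22 − 382 min = 12:00.
The headliner ends at 12:00 + 272 min = 16:32.
But the headliner is also said to end at 16:27 — a 5-minute conflict.

No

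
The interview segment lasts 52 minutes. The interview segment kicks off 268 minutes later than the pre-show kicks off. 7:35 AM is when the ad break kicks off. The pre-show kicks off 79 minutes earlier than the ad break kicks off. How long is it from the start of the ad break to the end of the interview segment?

The pre-show starts at 7:35 AM − 79 min = 6:16 AM.
The interview segment starts at 6:16 AM + 268 min = 10:44 AM.
The interview segment ends at 10:44 AM + 52 min = 11:36 AM.
From 7:35 AM to 11:36 AM is 4 hours 1 minute.

4 hours 1 minute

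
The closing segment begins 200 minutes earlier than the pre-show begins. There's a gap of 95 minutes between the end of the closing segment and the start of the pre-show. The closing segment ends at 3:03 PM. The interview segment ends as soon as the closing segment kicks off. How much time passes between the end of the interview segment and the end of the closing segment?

The pre-show starts at 3:03 PM + 95 min = 4:38 PM.
The closing segment starts at 4:38 PM − 200 min = 1:18 PM.
So the interview segment ends at 1:18 PM.
From 1:18 PM to 3:03 PM is 105 minutes.

105 minutes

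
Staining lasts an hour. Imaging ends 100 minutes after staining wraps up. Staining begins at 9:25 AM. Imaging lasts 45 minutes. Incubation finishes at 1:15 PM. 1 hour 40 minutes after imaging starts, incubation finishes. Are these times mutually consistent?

No

Staining ends at 9:25 AM + 60 min = 10:25 AM.
Imaging ends at 10:25 AM + 100 min = 12:05 PM.
Imaging starts at 12:05 PM − 45 min = 11:20 AM.
Incubation ends at 11:20 AM + 100 min = 1:00 PM.
But incubation is also said to end at 1:15 PM — a 15-minute conflict.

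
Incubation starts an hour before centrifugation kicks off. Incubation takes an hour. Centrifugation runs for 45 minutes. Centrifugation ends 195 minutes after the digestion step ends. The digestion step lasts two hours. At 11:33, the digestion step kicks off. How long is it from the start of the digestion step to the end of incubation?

4 h 30 min

The digestion step ends at 11:33 + 120 min = 13:33.
Centrifugation ends at 13:33 + 195 min = 16:48.
Centrifugation starts at 16:48 − 45 min = 16:03.
Incubation starts at 16:03 − 60 min = 15:03.
Incubation ends at 15:03 + 60 min = 16:03.
From 11:33 to 16:03 is 4 h 30 min.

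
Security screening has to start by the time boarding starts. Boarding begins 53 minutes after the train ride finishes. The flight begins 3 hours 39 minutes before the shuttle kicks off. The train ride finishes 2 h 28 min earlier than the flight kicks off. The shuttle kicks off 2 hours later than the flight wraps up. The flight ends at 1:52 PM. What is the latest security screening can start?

The shuttle starts at 1:52 PM + 120 min = 3:52 PM.
The flight starts at 3:52 PM − 219 min = 12:13 PM.
The train ride ends at 12:13 PM − 148 min = 9:45 AM.
Boarding starts at 9:45 AM + 53 min = 10:38 AM.
Security screening is bounded by boarding, so the latest it can start is 10:38 AM.

10:38 AM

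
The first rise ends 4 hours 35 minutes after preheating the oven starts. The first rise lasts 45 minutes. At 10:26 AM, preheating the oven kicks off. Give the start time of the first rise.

2:16 PM

The first rise ends at 10:26 AM + 275 min = 3:01 PM.
The first rise starts at 3:01 PM − 45 min = 2:16 PM.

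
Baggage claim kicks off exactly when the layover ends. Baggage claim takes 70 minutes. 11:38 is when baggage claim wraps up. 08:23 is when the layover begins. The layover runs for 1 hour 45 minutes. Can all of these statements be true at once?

The layover ends at 08:23 + 105 min = 10:08.
So baggage claim starts at 10:08.
Baggage claim ends at 10:08 + 70 min = 11:18.
But baggage claim is also said to end at 11:38 — a 20-minute conflict.

No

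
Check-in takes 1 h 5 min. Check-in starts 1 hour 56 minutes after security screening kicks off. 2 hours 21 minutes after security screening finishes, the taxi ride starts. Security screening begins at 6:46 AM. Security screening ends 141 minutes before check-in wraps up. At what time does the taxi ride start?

Check-in starts at 6:46 AM + 116 min = 8:42 AM.
Check-in ends at 8:42 AM + 65 min = 9:47 AM.
Security screening ends at 9:47 AM − 141 min = 7:26 AM.
The taxi ride starts at 7:26 AM + 141 min = 9:47 AM.

9:47 AM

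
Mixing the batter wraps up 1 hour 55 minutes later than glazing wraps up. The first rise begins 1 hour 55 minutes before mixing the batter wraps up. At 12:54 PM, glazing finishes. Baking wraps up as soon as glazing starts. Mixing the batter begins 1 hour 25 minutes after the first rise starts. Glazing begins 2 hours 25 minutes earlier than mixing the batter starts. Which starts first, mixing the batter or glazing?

Mixing the batter ends at 12:54 PM + 115 min = 2:49 PM.
The first rise starts at 2:49 PM − 115 min = 12:54 PM.
Mixing the batter starts at 12:54 PM + 85 min = 2:19 PM.
Glazing starts at 2:19 PM − 145 min = 11:54 AM.
Mixing the batter starts at 2:19 PM and glazing starts at 11:54 AM, so glazing is first.

glazing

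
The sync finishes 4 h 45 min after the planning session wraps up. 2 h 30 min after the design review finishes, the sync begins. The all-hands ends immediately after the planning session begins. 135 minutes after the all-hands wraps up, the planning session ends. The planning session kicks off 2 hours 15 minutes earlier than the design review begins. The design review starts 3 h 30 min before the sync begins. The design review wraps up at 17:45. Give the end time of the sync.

The sync starts at 17:45 + 150 min = 20:15.
The design review starts at 20:15 − 210 min = 16:45.
The planning session starts at 16:45 − 135 min = 14:30.
So the all-hands ends at 14:30.
The planning session ends at 14:30 + 135 min = 16:45.
The sync ends at 16:45 + 285 min = 21:30.

21:30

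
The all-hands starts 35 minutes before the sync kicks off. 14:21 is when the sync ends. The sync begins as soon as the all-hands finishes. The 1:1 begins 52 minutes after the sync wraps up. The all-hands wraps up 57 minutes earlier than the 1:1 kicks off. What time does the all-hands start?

13:41

The 1:1 starts at 14:21 + 52 min = 15:13.
The all-hands ends at 15:13 − 57 min = 14:16.
So the sync starts at 14:16.
The all-hands starts at 14:16 − 35 min = 13:41.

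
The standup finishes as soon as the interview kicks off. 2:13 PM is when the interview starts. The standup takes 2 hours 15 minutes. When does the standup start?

11:58 AM

The standup ends at 2:13 PM.
The standup starts at 2:13 PM − 135 min = 11:58 AM.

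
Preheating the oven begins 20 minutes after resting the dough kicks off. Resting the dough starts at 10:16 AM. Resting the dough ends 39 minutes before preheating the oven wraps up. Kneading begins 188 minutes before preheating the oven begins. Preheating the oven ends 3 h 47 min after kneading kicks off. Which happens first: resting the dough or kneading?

kneading

Preheating the oven starts at 10:16 AM + 20 min = 10:36 AM.
Kneading starts at 10:36 AM − 188 min = 7:28 AM.
Resting the dough starts at 10:16 AM and kneading starts at 7:28 AM, so kneading is first.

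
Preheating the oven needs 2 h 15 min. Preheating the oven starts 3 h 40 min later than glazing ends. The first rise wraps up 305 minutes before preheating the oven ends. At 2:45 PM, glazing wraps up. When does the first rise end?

Preheating the oven starts at 2:45 PM + 220 min = 6:25 PM.
Preheating the oven ends at 6:25 PM + 135 min = 8:40 PM.
The first rise ends at 8:40 PM − 305 min = 3:35 PM.

3:35 PM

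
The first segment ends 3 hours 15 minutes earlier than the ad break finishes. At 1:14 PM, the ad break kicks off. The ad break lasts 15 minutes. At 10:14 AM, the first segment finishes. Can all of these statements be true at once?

The ad break ends at 1:14 PM + 15 min = 1:29 PM.
The first segment ends at 1:29 PM − 195 min = 10:14 AM.
That matches the stated 10:14 AM, so the schedule is consistent.

Yes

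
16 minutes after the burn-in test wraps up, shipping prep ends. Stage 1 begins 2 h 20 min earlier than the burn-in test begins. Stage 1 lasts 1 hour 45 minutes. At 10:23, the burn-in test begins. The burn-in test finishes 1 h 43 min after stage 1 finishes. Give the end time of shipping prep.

11:47

Stage 1 starts at 10:23 − 140 min = 08:03.
Stage 1 ends at 08:03 + 105 min = 09:48.
The burn-in test ends at 09:48 + 103 min = 11:31.
Shipping prep ends at 11:31 + 16 min = 11:47.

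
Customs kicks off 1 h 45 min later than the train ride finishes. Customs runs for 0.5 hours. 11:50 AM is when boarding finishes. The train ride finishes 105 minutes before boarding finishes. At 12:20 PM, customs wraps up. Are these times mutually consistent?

The train ride ends at 11:50 AM − 105 min = 10:05 AM.
Customs starts at 10:05 AM + 105 min = 11:50 AM.
Customs ends at 11:50 AM + 30 min = 12:20 PM.
That matches the stated 12:20 PM, so the schedule is consistent.

Yes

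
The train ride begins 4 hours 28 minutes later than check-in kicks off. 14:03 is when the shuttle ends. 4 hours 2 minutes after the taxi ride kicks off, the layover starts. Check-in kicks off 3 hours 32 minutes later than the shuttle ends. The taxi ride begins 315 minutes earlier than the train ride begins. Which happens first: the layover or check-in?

check-in

Check-in starts at 14:03 + 212 min = 17:35.
The train ride starts at 17:35 + 268 min = 22:03.
The taxi ride starts at 22:03 − 315 min = 16:48.
The layover starts at 16:48 + 242 min = 20:50.
The layover starts at 20:50 and check-in starts at 17:35, so check-in is first.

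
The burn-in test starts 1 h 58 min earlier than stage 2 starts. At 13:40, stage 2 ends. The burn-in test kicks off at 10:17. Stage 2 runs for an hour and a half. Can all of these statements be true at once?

Stage 2 starts at 13:40 − 90 min = 12:10.
The burn-in test starts at 12:10 − 118 min = 10:12.
But the burn-in test is also said to start at 10:17 — a 5-minute conflict.

No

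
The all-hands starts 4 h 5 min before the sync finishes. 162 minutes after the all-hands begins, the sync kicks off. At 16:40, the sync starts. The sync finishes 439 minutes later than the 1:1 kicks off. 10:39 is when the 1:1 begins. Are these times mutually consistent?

The sync ends at 10:39 + 439 min = 17:58.
The all-hands starts at 17:58 − 245 min = 13:53.
The sync starts at 13:53 + 162 min = 16:35.
But the sync is also said to start at 16:40 — a 5-minute conflict.

No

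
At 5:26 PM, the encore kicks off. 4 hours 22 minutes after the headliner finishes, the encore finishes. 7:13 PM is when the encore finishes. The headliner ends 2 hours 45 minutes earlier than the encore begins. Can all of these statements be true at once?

The headliner ends at 5:26 PM − 165 min = 2:41 PM.
The encore ends at 2:41 PM + 262 min = 7:03 PM.
But the encore is also said to end at 7:13 PM — a 10-minute conflict.

No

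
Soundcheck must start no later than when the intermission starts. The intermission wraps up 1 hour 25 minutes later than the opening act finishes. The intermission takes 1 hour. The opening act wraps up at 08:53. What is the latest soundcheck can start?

The intermission ends at 08:53 + 85 min = 10:18.
The intermission starts at 10:18 − 60 min = 09:18.
Soundcheck is bounded by the intermission, so the latest it can start is 09:18.

09:18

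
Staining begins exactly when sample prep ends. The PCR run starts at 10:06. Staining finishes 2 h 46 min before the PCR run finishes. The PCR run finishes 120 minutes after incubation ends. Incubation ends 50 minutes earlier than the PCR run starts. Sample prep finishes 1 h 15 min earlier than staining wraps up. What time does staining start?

07:15

Incubation ends at 10:06 − 50 min = 09:16.
The PCR run ends at 09:16 + 120 min = 11:16.
Staining ends at 11:16 − 166 min = 08:30.
Sample prep ends at 08:30 − 75 min = 07:15.
So staining starts at 07:15.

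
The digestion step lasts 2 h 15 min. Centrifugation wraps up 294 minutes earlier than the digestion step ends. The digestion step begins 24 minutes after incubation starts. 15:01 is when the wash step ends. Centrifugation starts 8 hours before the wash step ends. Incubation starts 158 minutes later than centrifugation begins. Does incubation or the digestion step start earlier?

incubation

Centrifugation starts at 15:01 − 480 min = 07:01.
Incubation starts at 07:01 + 158 min = 09:39.
The digestion step starts at 09:39 + 24 min = 10:03.
Incubation starts at 09:39 and the digestion step starts at 10:03, so incubation is first.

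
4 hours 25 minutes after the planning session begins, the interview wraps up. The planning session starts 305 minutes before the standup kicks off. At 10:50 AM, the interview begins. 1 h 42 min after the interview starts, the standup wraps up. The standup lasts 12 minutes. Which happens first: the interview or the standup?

The standup ends at 10:50 AM + 102 min = 12:32 PM.
The standup starts at 12:32 PM − 12 min = 12:20 PM.
The interview starts at 10:50 AM and the standup starts at 12:20 PM, so the interview is first.

the interview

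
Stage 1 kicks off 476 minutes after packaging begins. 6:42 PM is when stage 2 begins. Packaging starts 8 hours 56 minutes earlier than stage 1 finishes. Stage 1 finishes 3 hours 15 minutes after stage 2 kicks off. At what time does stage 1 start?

Stage 1 ends at 6:42 PM + 195 min = 9:57 PM.
Packaging starts at 9:57 PM − 536 min = 1:01 PM.
Stage 1 starts at 1:01 PM + 476 min = 8:57 PM.

8:57 PM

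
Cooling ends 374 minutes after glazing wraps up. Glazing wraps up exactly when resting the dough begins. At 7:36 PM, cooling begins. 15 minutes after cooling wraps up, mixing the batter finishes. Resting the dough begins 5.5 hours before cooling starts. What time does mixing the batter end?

8:35 PM

Resting the dough starts at 7:36 PM − 330 min = 2:06 PM.
So glazing ends at 2:06 PM.
Cooling ends at 2:06 PM + 374 min = 8:20 PM.
Mixing the batter ends at 8:20 PM + 15 min = 8:35 PM.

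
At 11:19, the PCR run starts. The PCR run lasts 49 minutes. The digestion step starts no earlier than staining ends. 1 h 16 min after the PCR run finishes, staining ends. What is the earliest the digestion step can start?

13:24

The PCR run ends at 11:19 + 49 min = 12:08.
Staining ends at 12:08 + 76 min = 13:24.
The digestion step is bounded by staining, so the earliest it can start is 13:24.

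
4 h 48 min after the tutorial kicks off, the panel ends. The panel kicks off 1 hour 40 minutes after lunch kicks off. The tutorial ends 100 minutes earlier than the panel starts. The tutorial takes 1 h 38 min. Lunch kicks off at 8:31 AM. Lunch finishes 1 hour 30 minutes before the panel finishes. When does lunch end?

The panel starts at 8:31 AM + 100 min = 10:11 AM.
The tutorial ends at 10:11 AM − 100 min = 8:31 AM.
The tutorial starts at 8:31 AM − 98 min = 6:53 AM.
The panel ends at 6:53 AM + 288 min = 11:41 AM.
Lunch ends at 11:41 AM − 90 min = 10:11 AM.

10:11 AM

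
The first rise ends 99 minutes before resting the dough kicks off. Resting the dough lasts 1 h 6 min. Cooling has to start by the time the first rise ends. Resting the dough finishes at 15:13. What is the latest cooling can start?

Resting the dough starts at 15:13 − 66 min = 14:07.
The first rise ends at 14:07 − 99 min = 12:28.
Cooling is bounded by the first rise, so the latest it can start is 12:28.

12:28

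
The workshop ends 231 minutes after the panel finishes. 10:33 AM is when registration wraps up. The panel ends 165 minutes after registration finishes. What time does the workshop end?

5:09 PM

The panel ends at 10:33 AM + 165 min = 1:18 PM.
The workshop ends at 1:18 PM + 231 min = 5:09 PM.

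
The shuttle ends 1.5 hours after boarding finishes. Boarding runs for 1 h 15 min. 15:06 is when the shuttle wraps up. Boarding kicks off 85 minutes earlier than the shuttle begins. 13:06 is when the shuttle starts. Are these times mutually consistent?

No

Boarding starts at 13:06 − 85 min = 11:41.
Boarding ends at 11:41 + 75 min = 12:56.
The shuttle ends at 12:56 + 90 min = 14:26.
But the shuttle is also said to end at 15:06 — a 40-minute conflict.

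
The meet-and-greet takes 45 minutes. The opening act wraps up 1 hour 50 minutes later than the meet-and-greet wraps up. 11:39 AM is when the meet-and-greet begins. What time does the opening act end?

2:14 PM

The meet-and-greet ends at 11:39 AM + 45 min = 12:24 PM.
The opening act ends at 12:24 PM + 110 min = 2:14 PM.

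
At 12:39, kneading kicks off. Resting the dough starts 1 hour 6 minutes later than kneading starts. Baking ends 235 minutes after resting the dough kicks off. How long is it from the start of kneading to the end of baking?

5 hours 1 minute

Resting the dough starts at 12:39 + 66 min = 13:45.
Baking ends at 13:45 + 235 min = 17:40.
From 12:39 to 17:40 is 5 hours 1 minute.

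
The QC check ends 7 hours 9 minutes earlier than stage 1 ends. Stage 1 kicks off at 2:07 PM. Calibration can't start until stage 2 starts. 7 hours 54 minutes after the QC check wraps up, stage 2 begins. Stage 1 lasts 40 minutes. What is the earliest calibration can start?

3:32 PM

Stage 1 ends at 2:07 PM + 40 min = 2:47 PM.
The QC check ends at 2:47 PM − 429 min = 7:38 AM.
Stage 2 starts at 7:38 AM + 474 min = 3:32 PM.
Calibration is bounded by stage 2, so the earliest it can start is 3:32 PM.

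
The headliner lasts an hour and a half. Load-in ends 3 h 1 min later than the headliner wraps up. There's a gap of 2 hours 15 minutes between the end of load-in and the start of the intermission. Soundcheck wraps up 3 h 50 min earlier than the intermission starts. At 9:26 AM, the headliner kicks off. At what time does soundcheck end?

The headliner ends at 9:26 AM + 90 min = 10:56 AM.
Load-in ends at 10:56 AM + 181 min = 1:57 PM.
The intermission starts at 1:57 PM + 135 min = 4:12 PM.
Soundcheck ends at 4:12 PM − 230 min = 12:22 PM.

12:22 PM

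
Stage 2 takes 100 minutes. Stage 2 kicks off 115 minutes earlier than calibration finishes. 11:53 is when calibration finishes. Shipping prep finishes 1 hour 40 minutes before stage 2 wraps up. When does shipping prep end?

Stage 2 starts at 11:53 − 115 min = 09:58.
Stage 2 ends at 09:58 + 100 min = 11:38.
Shipping prep ends at 11:38 − 100 min = 09:58.

09:58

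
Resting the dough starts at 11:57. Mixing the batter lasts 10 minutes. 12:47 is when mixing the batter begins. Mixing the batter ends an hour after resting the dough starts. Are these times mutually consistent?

Mixing the batter ends at 11:57 + 60 min = 12:57.
Mixing the batter starts at 12:57 − 10 min = 12:47.
That matches the stated 12:47, so the schedule is consistent.

Yes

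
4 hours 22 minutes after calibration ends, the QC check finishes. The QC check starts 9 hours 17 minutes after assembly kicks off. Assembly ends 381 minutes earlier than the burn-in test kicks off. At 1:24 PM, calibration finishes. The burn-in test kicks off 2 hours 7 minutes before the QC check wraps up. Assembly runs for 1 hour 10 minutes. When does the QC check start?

The QC check ends at 1:24 PM + 262 min = 5:46 PM.
The burn-in test starts at 5:46 PM − 127 min = 3:39 PM.
Assembly ends at 3:39 PM − 381 min = 9:18 AM.
Assembly starts at 9:18 AM − 70 min = 8:08 AM.
The QC check starts at 8:08 AM + 557 min = 5:25 PM.

5:25 PM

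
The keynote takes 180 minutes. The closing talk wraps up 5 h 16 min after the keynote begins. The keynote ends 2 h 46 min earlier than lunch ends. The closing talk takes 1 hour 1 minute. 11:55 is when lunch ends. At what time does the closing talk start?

10:24

The keynote ends at 11:55 − 166 min = 09:09.
The keynote starts at 09:09 − 180 min = 06:09.
The closing talk ends at 06:09 + 316 min = 11:25.
The closing talk starts at 11:25 − 61 min = 10:24.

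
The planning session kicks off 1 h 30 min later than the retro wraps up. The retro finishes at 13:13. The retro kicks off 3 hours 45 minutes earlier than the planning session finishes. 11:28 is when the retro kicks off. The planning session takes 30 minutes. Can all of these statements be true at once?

The planning session starts at 13:13 + 90 min = 14:43.
The planning session ends at 14:43 + 30 min = 15:13.
The retro starts at 15:13 − 225 min = 11:28.
That matches the stated 11:28, so the schedule is consistent.

Yes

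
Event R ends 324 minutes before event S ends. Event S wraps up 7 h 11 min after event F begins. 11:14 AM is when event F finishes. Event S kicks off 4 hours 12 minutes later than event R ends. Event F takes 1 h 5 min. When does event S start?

4:08 PM

Event F starts at 11:14 AM − 65 min = 10:09 AM.
Event S ends at 10:09 AM + 431 min = 5:20 PM.
Event R ends at 5:20 PM − 324 min = 11:56 AM.
Event S starts at 11:56 AM + 252 min = 4:08 PM.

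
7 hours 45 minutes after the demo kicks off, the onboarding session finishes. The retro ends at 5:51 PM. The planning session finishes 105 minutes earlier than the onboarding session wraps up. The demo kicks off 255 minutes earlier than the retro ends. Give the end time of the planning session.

7:36 PM

The demo starts at 5:51 PM − 255 min = 1:36 PM.
The onboarding session ends at 1:36 PM + 465 min = 9:21 PM.
The planning session ends at 9:21 PM − 105 min = 7:36 PM.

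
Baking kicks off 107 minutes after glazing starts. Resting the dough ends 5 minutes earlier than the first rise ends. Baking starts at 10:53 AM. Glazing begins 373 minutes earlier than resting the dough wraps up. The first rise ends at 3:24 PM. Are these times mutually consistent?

Yes

Resting the dough ends at 3:24 PM − 5 min = 3:19 PM.
Glazing starts at 3:19 PM − 373 min = 9:06 AM.
Baking starts at 9:06 AM + 107 min = 10:53 AM.
That matches the stated 10:53 AM, so the schedule is consistent.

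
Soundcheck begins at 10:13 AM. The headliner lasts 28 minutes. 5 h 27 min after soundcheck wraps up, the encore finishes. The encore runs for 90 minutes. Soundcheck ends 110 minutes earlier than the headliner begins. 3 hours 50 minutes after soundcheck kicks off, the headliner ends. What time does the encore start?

The headliner ends at 10:13 AM + 230 min = 2:03 PM.
The headliner starts at 2:03 PM − 28 min = 1:35 PM.
Soundcheck ends at 1:35 PM − 110 min = 11:45 AM.
The encore ends at 11:45 AM + 327 min = 5:12 PM.
The encore starts at 5:12 PM − 90 min = 3:42 PM.

3:42 PM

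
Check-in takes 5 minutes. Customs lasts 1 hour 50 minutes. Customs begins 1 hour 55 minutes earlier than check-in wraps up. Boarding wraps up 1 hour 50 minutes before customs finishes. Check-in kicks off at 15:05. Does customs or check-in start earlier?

Check-in ends at 15:05 + 5 min = 15:10.
Customs starts at 15:10 − 115 min = 13:15.
Customs starts at 13:15 and check-in starts at 15:05, so customs is first.

customs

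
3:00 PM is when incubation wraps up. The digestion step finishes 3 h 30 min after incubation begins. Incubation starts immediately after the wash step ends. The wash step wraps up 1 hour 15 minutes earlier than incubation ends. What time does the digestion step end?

5:15 PM

The wash step ends at 3:00 PM − 75 min = 1:45 PM.
So incubation starts at 1:45 PM.
The digestion step ends at 1:45 PM + 210 min = 5:15 PM.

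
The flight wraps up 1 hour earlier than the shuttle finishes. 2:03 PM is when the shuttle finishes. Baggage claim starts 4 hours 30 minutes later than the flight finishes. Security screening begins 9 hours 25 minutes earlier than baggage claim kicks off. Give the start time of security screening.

The flight ends at 2:03 PM − 60 min = 1:03 PM.
Baggage claim starts at 1:03 PM + 270 min = 5:33 PM.
Security screening starts at 5:33 PM − 565 min = 8:08 AM.

8:08 AM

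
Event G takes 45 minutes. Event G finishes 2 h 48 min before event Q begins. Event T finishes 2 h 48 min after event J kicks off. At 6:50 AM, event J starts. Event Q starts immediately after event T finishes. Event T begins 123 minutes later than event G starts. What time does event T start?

Event T ends at 6:50 AM + 168 min = 9:38 AM.
So event Q starts at 9:38 AM.
Event G ends at 9:38 AM − 168 min = 6:50 AM.
Event G starts at 6:50 AM − 45 min = 6:05 AM.
Event T starts at 6:05 AM + 123 min = 8:08 AM.

8:08 AM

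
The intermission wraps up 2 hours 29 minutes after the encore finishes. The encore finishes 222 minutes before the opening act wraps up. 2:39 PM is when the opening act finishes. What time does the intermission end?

The encore ends at 2:39 PM − 222 min = 10:57 AM.
The intermission ends at 10:57 AM + 149 min = 1:26 PM.

1:26 PM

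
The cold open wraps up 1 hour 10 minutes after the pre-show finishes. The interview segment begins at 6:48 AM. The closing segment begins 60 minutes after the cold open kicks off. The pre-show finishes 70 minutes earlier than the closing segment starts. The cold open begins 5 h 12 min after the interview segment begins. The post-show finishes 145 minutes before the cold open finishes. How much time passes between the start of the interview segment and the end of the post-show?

227 minutes

The cold open starts at 6:48 AM + 312 min = 12:00 PM.
The closing segment starts at 12:00 PM + 60 min = 1:00 PM.
The pre-show ends at 1:00 PM − 70 min = 11:50 AM.
The cold open ends at 11:50 AM + 70 min = 1:00 PM.
The post-show ends at 1:00 PM − 145 min = 10:35 AM.
From 6:48 AM to 10:35 AM is 227 minutes.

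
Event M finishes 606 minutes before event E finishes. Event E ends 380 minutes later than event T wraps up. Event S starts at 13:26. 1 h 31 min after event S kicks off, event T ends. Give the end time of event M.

11:11

Event T ends at 13:26 + 91 min = 14:57.
Event E ends at 14:57 + 380 min = 21:17.
Event M ends at 21:17 − 606 min = 11:11.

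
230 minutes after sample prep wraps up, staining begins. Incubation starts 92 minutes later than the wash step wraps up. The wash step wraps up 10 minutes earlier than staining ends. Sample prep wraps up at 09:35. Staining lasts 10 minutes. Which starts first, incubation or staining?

Staining starts at 09:35 + 230 min = 13:25.
Staining ends at 13:25 + 10 min = 13:35.
The wash step ends at 13:35 − 10 min = 13:25.
Incubation starts at 13:25 + 92 min = 14:57.
Incubation starts at 14:57 and staining starts at 13:25, so staining is first.

staining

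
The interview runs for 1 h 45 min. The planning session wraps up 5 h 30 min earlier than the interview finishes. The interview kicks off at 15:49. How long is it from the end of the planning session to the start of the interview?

3 hours 45 minutes

The interview ends at 15:49 + 105 min = 17:34.
The planning session ends at 17:34 − 330 min = 12:04.
From 12:04 to 15:49 is 3 hours 45 minutes.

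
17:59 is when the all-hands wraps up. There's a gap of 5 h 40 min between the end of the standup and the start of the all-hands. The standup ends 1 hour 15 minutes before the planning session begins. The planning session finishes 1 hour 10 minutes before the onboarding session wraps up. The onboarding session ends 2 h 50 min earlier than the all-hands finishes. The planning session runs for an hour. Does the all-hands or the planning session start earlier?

The onboarding session ends at 17:59 − 170 min = 15:09.
The planning session ends at 15:09 − 70 min = 13:59.
The planning session starts at 13:59 − 60 min = 12:59.
The standup ends at 12:59 − 75 min = 11:44.
The all-hands starts at 11:44 + 340 min = 17:24.
The all-hands starts at 17:24 and the planning session starts at 12:59, so the planning session is first.

the planning session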